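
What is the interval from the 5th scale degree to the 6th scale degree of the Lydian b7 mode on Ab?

Ab lydian dominant: Ab Bb C D Eb F Gb.
That puts Eb below F.
Eb up to F spans 2 letter names and 2 semitones — a major second.

major 2nd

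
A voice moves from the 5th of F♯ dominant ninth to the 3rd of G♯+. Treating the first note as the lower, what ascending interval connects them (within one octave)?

major seventh

F♯ dominant ninth has C♯ as its 5th, and G♯+ has B♯ as its 3rd.
Counting 7 letters and 11 half steps from C♯ gives a major seventh.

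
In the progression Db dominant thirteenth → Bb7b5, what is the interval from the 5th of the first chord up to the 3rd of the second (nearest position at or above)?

Db dominant thirteenth has Ab as its 5th, and Bb7b5 has D as its 3rd.
From Ab to D: 6 semitones over a fourth = augmented.

augmented fourth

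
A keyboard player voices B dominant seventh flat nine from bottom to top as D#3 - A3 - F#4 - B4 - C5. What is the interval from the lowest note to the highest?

diminished fourteenth

The outer voices are D#3 and C5.
From D# to C: 21 semitones over a fourteenth = diminished.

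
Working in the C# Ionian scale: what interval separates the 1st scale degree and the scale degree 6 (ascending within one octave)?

M6

The scale runs C# D# E# F# G# A# B#.
That puts C# below A#.
C# up to A# spans 6 letter names and 9 semitones — a major sixth.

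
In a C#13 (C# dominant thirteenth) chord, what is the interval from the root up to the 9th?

C#13 is spelled C# E# G# B D# A#.
That puts C# below D#.
Counting 9 letters and 14 half steps from C# gives a major ninth.

M9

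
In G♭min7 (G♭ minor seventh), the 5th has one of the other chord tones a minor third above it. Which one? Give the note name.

Fb

The chord tones of G♭m7 are G♭, B𝄫, D♭, F♭.
The 5th is D♭. A minor third above D♭ is F♭.
F♭ is the chord's 7th.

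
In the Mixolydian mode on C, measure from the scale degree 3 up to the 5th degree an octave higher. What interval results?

minor tenth

Spelling the Mixolydian mode on C: C D E F G A Bb.
That puts E below G.
10 letter names make it a tenth; at 15 semitones (a half step narrower than major) the quality is minor.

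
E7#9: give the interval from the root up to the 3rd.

The chord tones of E dominant seventh sharp nine are E, G#, B, D, F##.
So we need the interval from E up to G#.
Counting 3 letters and 4 half steps from E gives a major third.

major 3rd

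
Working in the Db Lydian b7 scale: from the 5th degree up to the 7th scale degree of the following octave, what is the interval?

minor tenth

The scale runs Db Eb F G Ab Bb Cb.
5th degree = Ab; scale degree 7 (up an octave) = Cb.
10 letter names make it a tenth; at 15 semitones (a half step narrower than major) the quality is minor.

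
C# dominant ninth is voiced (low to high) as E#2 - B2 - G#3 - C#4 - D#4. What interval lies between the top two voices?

major 2nd

Those voices are C#4 and D#4.
C# up to D# spans 2 letter names and 2 semitones — a major second.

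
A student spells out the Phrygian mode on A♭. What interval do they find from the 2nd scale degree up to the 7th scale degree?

M6

The scale runs A♭ B𝄫 C♭ D♭ E♭ F♭ G♭.
So we need the interval from B𝄫 up to G♭.
B𝄫 up to G♭ spans 6 letter names and 9 semitones — a major sixth.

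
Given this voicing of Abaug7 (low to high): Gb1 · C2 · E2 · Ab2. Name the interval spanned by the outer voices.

The outer voices are Gb1 and Ab2.
From Gb to Ab is 14 semitones, exactly the major ninth.

major ninth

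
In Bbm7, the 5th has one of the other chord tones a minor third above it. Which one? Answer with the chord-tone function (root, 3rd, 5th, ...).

Bb minor seventh is spelled Bb–Db–F–Ab.
The 5th is F. A minor third above F is Ab.
Ab is the chord's 7th.

7th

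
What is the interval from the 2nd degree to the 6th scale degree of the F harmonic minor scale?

diminished 5th

F harmonic minor: F G Ab Bb C Db E.
So we need the interval from G up to Db.
G up to Db is 6 semitones, a half step narrower than a perfect fifth, so the interval is diminished.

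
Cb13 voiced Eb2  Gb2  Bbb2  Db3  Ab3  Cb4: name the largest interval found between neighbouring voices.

perfect fifth

Adjacent intervals: Eb2→Gb2 = minor third; Gb2→Bbb2 = minor third; Bbb2→Db3 = major third; Db3→Ab3 = perfect fifth; Ab3→Cb4 = minor third.
The largest is Db3 to Ab3, a perfect fifth (7 semitones).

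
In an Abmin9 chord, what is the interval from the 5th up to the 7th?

Ab minor ninth is spelled Ab–Cb–Eb–Gb–Bb.
So we need the interval from Eb up to Gb.
3 letter names make it a third; at 3 semitones (a half step narrower than major) the quality is minor.

minor third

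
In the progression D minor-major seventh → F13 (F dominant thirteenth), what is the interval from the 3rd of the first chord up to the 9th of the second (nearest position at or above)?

major second

The 3rd of D minor-major seventh is F; the 9th of F13 (F dominant thirteenth) is G.
Counting 2 letters and 2 half steps from F gives a major second.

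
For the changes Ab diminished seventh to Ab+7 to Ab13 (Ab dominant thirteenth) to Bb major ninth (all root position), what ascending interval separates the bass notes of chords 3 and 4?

The roots are Ab and Bb.
From Ab to Bb is 2 semitones, exactly the major second.

major second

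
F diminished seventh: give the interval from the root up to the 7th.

diminished seventh

Spelling the chord: F, A♭, C♭, E𝄫.
So we need the interval from F up to E𝄫.
F up to E𝄫 is 9 semitones, a whole step narrower than a major seventh, so the interval is diminished.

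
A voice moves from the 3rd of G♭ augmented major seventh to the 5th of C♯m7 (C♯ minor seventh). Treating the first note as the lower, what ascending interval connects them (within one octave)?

G♭ augmented major seventh has B♭ as its 3rd, and C♯m7 (C♯ minor seventh) has G♯ as its 5th.
From B♭ to G♯: 10 semitones over a sixth = augmented.

augmented sixth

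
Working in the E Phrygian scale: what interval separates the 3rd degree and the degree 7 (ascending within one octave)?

The scale runs E F G A B C D.
That puts G below D.
Counting 5 letters and 7 half steps from G gives a perfect fifth.

perfect 5th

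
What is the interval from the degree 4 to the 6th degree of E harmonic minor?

The scale runs E F# G A B C D#.
So we need the interval from A up to C.
3 letter names make it a third; at 3 semitones (a half step narrower than major) the quality is minor.

minor third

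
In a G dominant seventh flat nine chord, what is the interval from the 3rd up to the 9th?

diminished seventh

Spelling the chord: G, B, D, F, Ab.
The 3rd is B and the 9th is Ab.
7 letter names make it a seventh; at 9 semitones (a whole step narrower than major) the quality is diminished.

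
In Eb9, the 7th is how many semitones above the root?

10

Eb9 (Eb dominant ninth) is spelled Eb G Bb Db F.
Eb to Db is a minor seventh: 10 semitones.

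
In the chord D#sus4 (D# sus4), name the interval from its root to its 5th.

perfect 5th

D#sus4 (D# sus4): D# G# A#.
So we need the interval from D# up to A#.
From D# to A# is 7 semitones, exactly the perfect fifth.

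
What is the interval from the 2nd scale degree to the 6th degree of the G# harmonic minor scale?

diminished 5th

The scale runs G# A# B C# D# E F##.
That puts A# below E.
A# up to E is 6 semitones, a half step narrower than a perfect fifth, so the interval is diminished.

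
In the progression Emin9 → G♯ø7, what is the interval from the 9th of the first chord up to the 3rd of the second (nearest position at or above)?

The 9th of Emin9 is F♯; the 3rd of G♯ø7 is B.
F♯ up to B spans 4 letter names and 5 semitones — a perfect fourth.

perfect fourth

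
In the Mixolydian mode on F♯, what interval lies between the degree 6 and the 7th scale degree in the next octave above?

Spelling the Mixolydian mode on F♯: F♯ G♯ A♯ B C♯ D♯ E.
The degree 6 is D♯ and the 7th scale degree (up an octave) is E.
9 letter names make it a ninth; at 13 semitones (a half step narrower than major) the quality is minor.

minor 9th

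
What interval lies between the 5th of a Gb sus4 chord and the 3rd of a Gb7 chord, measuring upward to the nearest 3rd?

The 5th of Gb sus4 is Db; the 3rd of Gb7 is Bb.
From Db to Bb is 9 semitones, exactly the major sixth.

major sixth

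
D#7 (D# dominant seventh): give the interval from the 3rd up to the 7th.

D#7 is spelled D#–F##–A#–C#.
That puts F## below C#.
5 letter names make it a fifth; at 6 semitones (a half step narrower than perfect) the quality is diminished.

diminished fifth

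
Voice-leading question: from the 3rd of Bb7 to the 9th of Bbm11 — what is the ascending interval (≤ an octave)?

The 3rd of Bb7 is D; the 9th of Bbm11 is C.
D up to C is 10 semitones, a half step narrower than a major seventh, so the interval is minor.

minor 7th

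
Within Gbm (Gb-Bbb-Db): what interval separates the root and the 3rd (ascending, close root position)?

minor third

That puts Gb below Bbb.
Gb up to Bbb is 3 semitones, a half step narrower than a major third, so the interval is minor.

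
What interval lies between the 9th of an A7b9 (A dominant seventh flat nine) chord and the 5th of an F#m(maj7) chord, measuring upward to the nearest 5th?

The 9th of A7b9 (A dominant seventh flat nine) is Bb; the 5th of F#m(maj7) is C#.
2 letter names make it a second; at 3 semitones (a half step wider than major) the quality is augmented.

A2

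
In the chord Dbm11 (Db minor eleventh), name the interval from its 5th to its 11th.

minor seventh

Dbm11 (Db minor eleventh): Db-Fb-Ab-Cb-Eb-Gb.
The 5th is Ab and the 11th is Gb.
From Ab to Gb: 10 semitones over a seventh = minor.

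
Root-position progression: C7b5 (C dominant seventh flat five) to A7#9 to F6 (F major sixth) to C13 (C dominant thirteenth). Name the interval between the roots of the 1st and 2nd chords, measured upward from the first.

The roots are C and A.
C up to A spans 6 letter names and 9 semitones — a major sixth.

major sixth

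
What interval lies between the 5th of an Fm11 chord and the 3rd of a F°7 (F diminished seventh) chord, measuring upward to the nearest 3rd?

minor 6th

The 5th of Fm11 is C; the 3rd of F°7 (F diminished seventh) is Ab.
From C to Ab: 8 semitones over a sixth = minor.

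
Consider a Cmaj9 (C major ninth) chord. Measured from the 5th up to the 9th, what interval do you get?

Cmaj9: C-E-G-B-D.
The 5th is G and the 9th is D.
G up to D spans 5 letter names and 7 semitones — a perfect fifth.

perfect fifth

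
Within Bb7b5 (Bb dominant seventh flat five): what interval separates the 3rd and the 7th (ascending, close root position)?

The chord tones of Bb dominant seventh flat five are Bb-D-Fb-Ab.
The 3rd is D and the 7th is Ab.
D up to Ab is 6 semitones, a half step narrower than a perfect fifth, so the interval is diminished.

diminished fifth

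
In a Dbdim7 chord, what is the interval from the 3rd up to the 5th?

minor third

Db°7 is spelled Db, Fb, Abb, Cbb.
The 3rd is Fb and the 5th is Abb.
From Fb to Abb: 3 semitones over a third = minor.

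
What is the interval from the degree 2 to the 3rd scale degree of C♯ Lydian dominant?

Spelling C♯ Lydian dominant: C♯ D♯ E♯ F𝄪 G♯ A♯ B.
Degree 2 = D♯; 3rd degree = E♯.
From D♯ to E♯ is 2 semitones, exactly the major second.

major second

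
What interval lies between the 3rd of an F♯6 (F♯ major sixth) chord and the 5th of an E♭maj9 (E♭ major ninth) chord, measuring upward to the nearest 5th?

F♯6 (F♯ major sixth) has A♯ as its 3rd, and E♭maj9 (E♭ major ninth) has B♭ as its 5th.
From A♯ to B♭: 0 semitones over a second = diminished.

diminished second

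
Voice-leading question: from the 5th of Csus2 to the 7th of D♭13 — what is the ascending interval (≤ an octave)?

d4

The 5th of Csus2 is G; the 7th of D♭13 is C♭.
G up to C♭ is 4 semitones, a half step narrower than a perfect fourth, so the interval is diminished.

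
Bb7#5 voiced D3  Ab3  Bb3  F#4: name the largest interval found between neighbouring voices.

Adjacent intervals: D3→Ab3 = diminished fifth; Ab3→Bb3 = major second; Bb3→F#4 = augmented fifth.
The largest is Bb3 to F#4, an augmented fifth (8 semitones).

augmented fifth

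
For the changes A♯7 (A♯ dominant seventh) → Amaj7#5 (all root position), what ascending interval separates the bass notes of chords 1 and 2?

The roots are A♯ and A.
A♯ up to A is 11 semitones, a half step narrower than a perfect octave, so the interval is diminished.

d8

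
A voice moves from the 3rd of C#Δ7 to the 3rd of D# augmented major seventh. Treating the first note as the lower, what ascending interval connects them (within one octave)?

The 3rd of C#Δ7 is E#; the 3rd of D# augmented major seventh is F##.
E# up to F## spans 2 letter names and 2 semitones — a major second.

major second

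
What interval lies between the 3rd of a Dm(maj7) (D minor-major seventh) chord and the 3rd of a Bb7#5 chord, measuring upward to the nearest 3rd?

major sixth

The 3rd of Dm(maj7) (D minor-major seventh) is F; the 3rd of Bb7#5 is D.
F up to D spans 6 letter names and 9 semitones — a major sixth.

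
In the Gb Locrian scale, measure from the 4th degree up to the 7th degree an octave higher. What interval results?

Gb locrian: Gb Abb Bbb Cb Dbb Ebb Fb.
So we need the interval from Cb up to Fb.
Cb up to Fb spans 11 letter names and 17 semitones — a perfect eleventh.

perfect eleventh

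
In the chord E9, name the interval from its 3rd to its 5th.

minor third

Spelling the chord: E-G#-B-D-F#.
The 3rd is G# and the 5th is B.
From G# to B: 3 semitones over a third = minor.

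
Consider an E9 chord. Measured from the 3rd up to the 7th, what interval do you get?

Spelling the chord: E, G#, B, D, F#.
3rd = G#; 7th = D.
G# up to D is 6 semitones, a half step narrower than a perfect fifth, so the interval is diminished.
That tritone between 3rd and 7th is what gives the dominant seventh its pull toward resolution.

diminished fifth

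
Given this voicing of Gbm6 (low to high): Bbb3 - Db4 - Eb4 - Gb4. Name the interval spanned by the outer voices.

The outer voices are Bbb3 and Gb4.
Bbb up to Gb spans 6 letter names and 9 semitones — a major sixth.

major 6th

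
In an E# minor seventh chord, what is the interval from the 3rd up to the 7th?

perfect 5th

The chord tones of E#-7 (E# minor seventh) are E#–G#–B#–D#.
That puts G# below D#.
G# up to D# spans 5 letter names and 7 semitones — a perfect fifth.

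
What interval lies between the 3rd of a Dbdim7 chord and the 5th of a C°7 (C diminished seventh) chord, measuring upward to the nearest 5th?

Dbdim7 has Fb as its 3rd, and C°7 (C diminished seventh) has Gb as its 5th.
Counting 2 letters and 2 half steps from Fb gives a major second.

major second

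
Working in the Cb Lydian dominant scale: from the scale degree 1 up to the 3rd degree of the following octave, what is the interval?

Spelling the Cb Lydian dominant scale: Cb Db Eb F Gb Ab Bbb.
That puts Cb below Eb.
Counting 10 letters and 16 half steps from Cb gives a major tenth.

major tenth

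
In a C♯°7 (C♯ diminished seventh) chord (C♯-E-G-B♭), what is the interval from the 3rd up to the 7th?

3rd = E; 7th = B♭.
5 letter names make it a fifth; at 6 semitones (a half step narrower than perfect) the quality is diminished.

diminished 5th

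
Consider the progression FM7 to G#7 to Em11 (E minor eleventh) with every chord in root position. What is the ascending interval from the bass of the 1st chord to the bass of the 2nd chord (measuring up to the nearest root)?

augmented second

The roots are F and G#.
2 letter names make it a second; at 3 semitones (a half step wider than major) the quality is augmented.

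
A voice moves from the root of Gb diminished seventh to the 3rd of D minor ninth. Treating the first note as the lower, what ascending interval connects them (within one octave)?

Gb diminished seventh has Gb as its root, and D minor ninth has F as its 3rd.
From Gb to F is 11 semitones, exactly the major seventh.

major seventh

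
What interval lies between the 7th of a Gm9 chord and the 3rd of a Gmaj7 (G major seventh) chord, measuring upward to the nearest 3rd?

The 7th of Gm9 is F; the 3rd of Gmaj7 (G major seventh) is B.
From F to B: 6 semitones over a fourth = augmented.

A4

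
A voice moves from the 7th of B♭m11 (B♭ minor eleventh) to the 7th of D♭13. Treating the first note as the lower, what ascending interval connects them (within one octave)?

The 7th of B♭m11 (B♭ minor eleventh) is A♭; the 7th of D♭13 is C♭.
From A♭ to C♭: 3 semitones over a third = minor.

minor 3rd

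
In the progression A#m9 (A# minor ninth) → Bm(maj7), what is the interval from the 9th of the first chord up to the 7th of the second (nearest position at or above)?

The 9th of A#m9 (A# minor ninth) is B#; the 7th of Bm(maj7) is A#.
7 letter names make it a seventh; at 10 semitones (a half step narrower than major) the quality is minor.

minor 7th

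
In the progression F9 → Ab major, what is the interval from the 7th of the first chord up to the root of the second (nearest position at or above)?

F9 has Eb as its 7th, and Ab major has Ab as its root.
Counting 4 letters and 5 half steps from Eb gives a perfect fourth.

perfect fourth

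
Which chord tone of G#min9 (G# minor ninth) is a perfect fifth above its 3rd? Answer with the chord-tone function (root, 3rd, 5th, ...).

7th

G#m9 (G# minor ninth) is spelled G#, B, D#, F#, A#.
The 3rd is B. A perfect fifth above B is F#.
F# is the chord's 7th.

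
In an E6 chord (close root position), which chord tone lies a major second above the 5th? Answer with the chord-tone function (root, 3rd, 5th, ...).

6th

The chord tones of E6 are E-G#-B-C#.
The 5th is B. A major second above B is C#.
C# is the chord's 6th.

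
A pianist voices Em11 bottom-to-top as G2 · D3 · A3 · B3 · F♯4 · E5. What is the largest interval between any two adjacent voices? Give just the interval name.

minor seventh

Adjacent intervals: G2→D3 = perfect fifth; D3→A3 = perfect fifth; A3→B3 = major second; B3→F♯4 = perfect fifth; F♯4→E5 = minor seventh.
The largest is F♯4 to E5, a minor seventh (10 semitones).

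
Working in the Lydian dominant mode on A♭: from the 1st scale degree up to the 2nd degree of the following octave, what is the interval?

Spelling the Lydian dominant mode on A♭: A♭ B♭ C D E♭ F G♭.
1st scale degree = A♭; 2nd scale degree (up an octave) = B♭.
A♭ up to B♭ spans 9 letter names and 14 semitones — a major ninth.

major ninth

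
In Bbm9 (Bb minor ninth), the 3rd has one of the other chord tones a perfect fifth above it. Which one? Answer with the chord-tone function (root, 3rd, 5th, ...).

7th

Bb minor ninth is spelled Bb–Db–F–Ab–C.
The 3rd is Db. A perfect fifth above Db is Ab.
Ab is the chord's 7th.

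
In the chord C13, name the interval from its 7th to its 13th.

major seventh

Spelling the chord: C-E-G-Bb-D-A.
That puts Bb below A.
Bb up to A spans 7 letter names and 11 semitones — a major seventh.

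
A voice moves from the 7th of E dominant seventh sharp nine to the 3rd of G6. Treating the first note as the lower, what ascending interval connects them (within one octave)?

major 6th

E dominant seventh sharp nine has D as its 7th, and G6 has B as its 3rd.
D up to B spans 6 letter names and 9 semitones — a major sixth.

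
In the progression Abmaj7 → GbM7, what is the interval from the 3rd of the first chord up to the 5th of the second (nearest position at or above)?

minor second

The 3rd of Abmaj7 is C; the 5th of GbM7 is Db.
From C to Db: 1 semitone over a second = minor.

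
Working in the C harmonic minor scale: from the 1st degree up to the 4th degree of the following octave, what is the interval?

P11

Spelling the C harmonic minor scale: C D Eb F G Ab B.
That puts C below F.
C up to F spans 11 letter names and 17 semitones — a perfect eleventh.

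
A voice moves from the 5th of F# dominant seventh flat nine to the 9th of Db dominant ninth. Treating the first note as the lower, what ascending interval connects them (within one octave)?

The 5th of F# dominant seventh flat nine is C#; the 9th of Db dominant ninth is Eb.
3 letter names make it a third; at 2 semitones (a whole step narrower than major) the quality is diminished.

d3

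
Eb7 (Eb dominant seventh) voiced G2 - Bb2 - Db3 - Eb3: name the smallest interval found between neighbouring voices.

major second

Adjacent intervals: G2→Bb2 = minor third; Bb2→Db3 = minor third; Db3→Eb3 = major second.
The smallest is Db3 to Eb3, a major second (2 semitones).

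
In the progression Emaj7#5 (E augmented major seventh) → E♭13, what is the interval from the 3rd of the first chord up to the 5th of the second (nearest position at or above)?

diminished third

Emaj7#5 (E augmented major seventh) has G♯ as its 3rd, and E♭13 has B♭ as its 5th.
G♯ up to B♭ is 2 semitones, a whole step narrower than a major third, so the interval is diminished.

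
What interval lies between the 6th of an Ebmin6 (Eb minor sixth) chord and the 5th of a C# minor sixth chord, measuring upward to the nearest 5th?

augmented 5th

Ebmin6 (Eb minor sixth) has C as its 6th, and C# minor sixth has G# as its 5th.
C up to G# is 8 semitones, a half step wider than a perfect fifth, so the interval is augmented.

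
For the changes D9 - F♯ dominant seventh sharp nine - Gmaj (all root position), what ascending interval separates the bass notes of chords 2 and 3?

minor 2nd

The roots are F♯ and G.
2 letter names make it a second; at 1 semitone (a half step narrower than major) the quality is minor.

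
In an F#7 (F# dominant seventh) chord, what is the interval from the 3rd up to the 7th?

diminished fifth

Spelling the chord: F#, A#, C#, E.
So we need the interval from A# up to E.
From A# to E: 6 semitones over a fifth = diminished.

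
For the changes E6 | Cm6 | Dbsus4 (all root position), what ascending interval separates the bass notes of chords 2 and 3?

minor 2nd

The roots are C and Db.
C up to Db is 1 semitone, a half step narrower than a major second, so the interval is minor.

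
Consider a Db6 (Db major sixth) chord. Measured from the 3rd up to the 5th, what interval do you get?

The chord tones of Db6 are Db–F–Ab–Bb.
The 3rd is F and the 5th is Ab.
F up to Ab is 3 semitones, a half step narrower than a major third, so the interval is minor.

minor third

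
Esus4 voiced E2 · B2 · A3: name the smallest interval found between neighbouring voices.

perfect fifth

Adjacent intervals: E2→B2 = perfect fifth; B2→A3 = minor seventh.
The smallest is E2 to B2, a perfect fifth (7 semitones).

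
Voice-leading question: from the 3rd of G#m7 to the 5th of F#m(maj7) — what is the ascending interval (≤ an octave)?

G#m7 has B as its 3rd, and F#m(maj7) has C# as its 5th.
B up to C# spans 2 letter names and 2 semitones — a major second.

M2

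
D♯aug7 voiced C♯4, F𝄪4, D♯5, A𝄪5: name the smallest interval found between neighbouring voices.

Adjacent intervals: C♯4→F𝄪4 = augmented fourth; F𝄪4→D♯5 = minor sixth; D♯5→A𝄪5 = augmented fifth.
The smallest is C♯4 to F𝄪4, an augmented fourth (6 semitones).

A4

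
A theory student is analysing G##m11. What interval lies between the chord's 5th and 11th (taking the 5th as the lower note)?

minor 7th

G##m11 (G## minor eleventh) is spelled G##-B#-D##-F##-A##-C##.
So we need the interval from D## up to C##.
7 letter names make it a seventh; at 10 semitones (a half step narrower than major) the quality is minor.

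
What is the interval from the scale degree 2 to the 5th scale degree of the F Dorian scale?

perfect fourth

F dorian: F G A♭ B♭ C D E♭.
So we need the interval from G up to C.
From G to C is 5 semitones, exactly the perfect fourth.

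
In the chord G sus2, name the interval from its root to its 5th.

The chord tones of G sus2 are G–A–D.
That puts G below D.
G up to D spans 5 letter names and 7 semitones — a perfect fifth.

perfect fifth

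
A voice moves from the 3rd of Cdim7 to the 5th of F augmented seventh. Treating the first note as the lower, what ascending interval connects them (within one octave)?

The 3rd of Cdim7 is Eb; the 5th of F augmented seventh is C#.
From Eb to C#: 10 semitones over a sixth = augmented.

A6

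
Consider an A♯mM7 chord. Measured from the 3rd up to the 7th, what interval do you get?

augmented fifth

A♯mM7 (A♯ minor-major seventh) is spelled A♯, C♯, E♯, G𝄪.
The 3rd is C♯ and the 7th is G𝄪.
5 letter names make it a fifth; at 8 semitones (a half step wider than perfect) the quality is augmented.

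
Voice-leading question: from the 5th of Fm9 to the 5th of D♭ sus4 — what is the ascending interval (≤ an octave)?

Fm9 has C as its 5th, and D♭ sus4 has A♭ as its 5th.
C up to A♭ is 8 semitones, a half step narrower than a major sixth, so the interval is minor.

minor 6th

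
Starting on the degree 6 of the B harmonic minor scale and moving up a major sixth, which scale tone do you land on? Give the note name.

E

The scale is B C♯ D E F♯ G A♯.
The degree 6 is G; a major sixth above that is E — scale degree 4.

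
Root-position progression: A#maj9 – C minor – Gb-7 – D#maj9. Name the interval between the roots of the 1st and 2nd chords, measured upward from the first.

diminished 3rd

The roots are A# and C.
From A# to C: 2 semitones over a third = diminished.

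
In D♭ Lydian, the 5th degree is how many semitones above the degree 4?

1

The scale is D♭ E♭ F G A♭ B♭ C.
G up to A♭ is a minor second — 1 semitone.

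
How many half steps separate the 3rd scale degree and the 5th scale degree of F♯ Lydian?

3

The scale is F♯ G♯ A♯ B♯ C♯ D♯ E♯.
A♯ up to C♯ is a minor third — 3 semitones.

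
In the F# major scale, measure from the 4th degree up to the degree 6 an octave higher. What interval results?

F# major: F# G# A# B C# D# E#.
So we need the interval from B up to D#.
Counting 10 letters and 16 half steps from B gives a major tenth.

major tenth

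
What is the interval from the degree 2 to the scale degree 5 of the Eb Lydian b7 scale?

perfect fourth

Eb lydian dominant: Eb F G A Bb C Db.
The degree 2 is F and the 5th degree is Bb.
F up to Bb spans 4 letter names and 5 semitones — a perfect fourth.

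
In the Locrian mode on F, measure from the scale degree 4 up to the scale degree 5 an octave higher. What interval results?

m9

F locrian: F G♭ A♭ B♭ C♭ D♭ E♭.
That puts B♭ below C♭.
B♭ up to C♭ is 13 semitones, a half step narrower than a major ninth, so the interval is minor.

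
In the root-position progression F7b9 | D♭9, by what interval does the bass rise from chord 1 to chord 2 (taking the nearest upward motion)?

minor 6th

The roots are F and D♭.
6 letter names make it a sixth; at 8 semitones (a half step narrower than major) the quality is minor.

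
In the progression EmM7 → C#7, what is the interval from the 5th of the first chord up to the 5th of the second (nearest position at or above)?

The 5th of EmM7 is B; the 5th of C#7 is G#.
Counting 6 letters and 9 half steps from B gives a major sixth.

major sixth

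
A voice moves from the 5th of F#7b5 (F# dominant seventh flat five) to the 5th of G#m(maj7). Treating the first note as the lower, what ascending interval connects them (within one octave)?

The 5th of F#7b5 (F# dominant seventh flat five) is C; the 5th of G#m(maj7) is D#.
From C to D#: 3 semitones over a second = augmented.

augmented second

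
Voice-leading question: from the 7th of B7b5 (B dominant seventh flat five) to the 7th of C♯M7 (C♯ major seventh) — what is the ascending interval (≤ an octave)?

augmented second

The 7th of B7b5 (B dominant seventh flat five) is A; the 7th of C♯M7 (C♯ major seventh) is B♯.
From A to B♯: 3 semitones over a second = augmented.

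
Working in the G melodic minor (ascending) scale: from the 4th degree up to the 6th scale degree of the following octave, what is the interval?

The scale runs G A Bb C D E F#.
The 4th degree is C and the 6th degree (up an octave) is E.
Counting 10 letters and 16 half steps from C gives a major tenth.

major tenth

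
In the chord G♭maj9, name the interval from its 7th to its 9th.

G♭maj9 (G♭ major ninth) is spelled G♭-B♭-D♭-F-A♭.
That puts F below A♭.
From F to A♭: 3 semitones over a third = minor.

minor third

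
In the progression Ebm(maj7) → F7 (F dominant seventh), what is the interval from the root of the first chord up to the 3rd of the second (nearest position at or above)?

augmented fourth

Ebm(maj7) has Eb as its root, and F7 (F dominant seventh) has A as its 3rd.
4 letter names make it a fourth; at 6 semitones (a half step wider than perfect) the quality is augmented.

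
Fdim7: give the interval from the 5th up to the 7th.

minor third

F diminished seventh: F, Ab, Cb, Ebb.
That puts Cb below Ebb.
3 letter names make it a third; at 3 semitones (a half step narrower than major) the quality is minor.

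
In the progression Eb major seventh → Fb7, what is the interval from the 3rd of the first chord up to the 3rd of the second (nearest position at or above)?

The 3rd of Eb major seventh is G; the 3rd of Fb7 is Ab.
G up to Ab is 1 semitone, a half step narrower than a major second, so the interval is minor.

minor second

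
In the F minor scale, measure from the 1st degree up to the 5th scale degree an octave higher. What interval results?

F natural minor: F G Ab Bb C Db Eb.
The 1st degree is F and the scale degree 5 (up an octave) is C.
F up to C spans 12 letter names and 19 semitones — a perfect twelfth.

P12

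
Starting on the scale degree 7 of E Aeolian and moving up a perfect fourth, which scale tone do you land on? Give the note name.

The scale is E F# G A B C D.
The scale degree 7 is D; a perfect fourth above that is G — scale degree 3.

G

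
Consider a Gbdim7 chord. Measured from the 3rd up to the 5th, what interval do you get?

minor 3rd

Gb°7 (Gb diminished seventh): Gb Bbb Dbb Fbb.
That puts Bbb below Dbb.
From Bbb to Dbb: 3 semitones over a third = minor.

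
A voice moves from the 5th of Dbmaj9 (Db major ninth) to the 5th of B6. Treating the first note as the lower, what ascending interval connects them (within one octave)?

augmented sixth

Dbmaj9 (Db major ninth) has Ab as its 5th, and B6 has F# as its 5th.
Ab up to F# is 10 semitones, a half step wider than a major sixth, so the interval is augmented.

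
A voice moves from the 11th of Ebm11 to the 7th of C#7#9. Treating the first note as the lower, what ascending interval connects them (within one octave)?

augmented 2nd

The 11th of Ebm11 is Ab; the 7th of C#7#9 is B.
2 letter names make it a second; at 3 semitones (a half step wider than major) the quality is augmented.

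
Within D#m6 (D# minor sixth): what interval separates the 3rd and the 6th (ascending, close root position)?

Spelling the chord: D#, F#, A#, B#.
3rd = F#; 6th = B#.
F# up to B# is 6 semitones, a half step wider than a perfect fourth, so the interval is augmented.

A4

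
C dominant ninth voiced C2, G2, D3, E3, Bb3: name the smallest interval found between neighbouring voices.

Adjacent intervals: C2→G2 = perfect fifth; G2→D3 = perfect fifth; D3→E3 = major second; E3→Bb3 = diminished fifth.
The smallest is D3 to E3, a major second (2 semitones).

major 2nd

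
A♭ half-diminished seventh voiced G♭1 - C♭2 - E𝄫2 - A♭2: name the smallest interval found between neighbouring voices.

Adjacent intervals: G♭1→C♭2 = perfect fourth; C♭2→E𝄫2 = minor third; E𝄫2→A♭2 = augmented fourth.
The smallest is C♭2 to E𝄫2, a minor third (3 semitones).

minor 3rd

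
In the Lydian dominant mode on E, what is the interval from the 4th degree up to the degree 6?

The scale runs E F# G# A# B C# D.
The 4th degree is A# and the scale degree 6 is C#.
3 letter names make it a third; at 3 semitones (a half step narrower than major) the quality is minor.

minor third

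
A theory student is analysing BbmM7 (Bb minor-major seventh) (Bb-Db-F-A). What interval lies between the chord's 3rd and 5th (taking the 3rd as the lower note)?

major third

That puts Db below F.
Counting 3 letters and 4 half steps from Db gives a major third.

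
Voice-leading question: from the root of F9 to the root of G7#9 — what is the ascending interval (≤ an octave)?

major 2nd

F9 has F as its root, and G7#9 has G as its root.
Counting 2 letters and 2 half steps from F gives a major second.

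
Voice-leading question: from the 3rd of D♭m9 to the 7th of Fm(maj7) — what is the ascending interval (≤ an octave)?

A7

The 3rd of D♭m9 is F♭; the 7th of Fm(maj7) is E.
F♭ up to E is 12 semitones, a half step wider than a major seventh, so the interval is augmented.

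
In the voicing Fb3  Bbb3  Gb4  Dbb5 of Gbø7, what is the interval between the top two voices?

diminished 5th

Those voices are Gb4 and Dbb5.
From Gb to Dbb: 6 semitones over a fifth = diminished.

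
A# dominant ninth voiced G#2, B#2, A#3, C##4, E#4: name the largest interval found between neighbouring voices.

Adjacent intervals: G#2→B#2 = major third; B#2→A#3 = minor seventh; A#3→C##4 = major third; C##4→E#4 = minor third.
The largest is B#2 to A#3, a minor seventh (10 semitones).

minor 7th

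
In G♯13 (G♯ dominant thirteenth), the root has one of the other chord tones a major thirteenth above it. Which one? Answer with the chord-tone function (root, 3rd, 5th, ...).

G♯13 is spelled G♯ B♯ D♯ F♯ A♯ E♯.
The root is G♯. A major thirteenth above G♯ is E♯.
E♯ is the chord's 13th.

13th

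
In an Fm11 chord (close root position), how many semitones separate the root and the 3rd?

The chord tones of F minor eleventh are F Ab C Eb G Bb.
F to Ab is a minor third: 3 semitones.

3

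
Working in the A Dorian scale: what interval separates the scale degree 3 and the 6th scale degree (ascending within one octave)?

augmented 4th

A dorian: A B C D E F♯ G.
That puts C below F♯.
C up to F♯ is 6 semitones, a half step wider than a perfect fourth, so the interval is augmented.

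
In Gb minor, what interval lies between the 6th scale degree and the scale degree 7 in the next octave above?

The scale runs Gb Ab Bbb Cb Db Ebb Fb.
6th scale degree = Ebb; degree 7 (up an octave) = Fb.
Ebb up to Fb spans 9 letter names and 14 semitones — a major ninth.

major ninth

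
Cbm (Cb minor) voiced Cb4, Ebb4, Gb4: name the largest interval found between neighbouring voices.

Adjacent intervals: Cb4→Ebb4 = minor third; Ebb4→Gb4 = major third.
The largest is Ebb4 to Gb4, a major third (4 semitones).

major third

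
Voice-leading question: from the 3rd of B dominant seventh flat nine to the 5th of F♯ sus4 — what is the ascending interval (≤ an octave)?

minor seventh

B dominant seventh flat nine has D♯ as its 3rd, and F♯ sus4 has C♯ as its 5th.
D♯ up to C♯ is 10 semitones, a half step narrower than a major seventh, so the interval is minor.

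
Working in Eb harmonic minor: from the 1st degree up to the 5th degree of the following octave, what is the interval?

P12

The scale runs Eb F Gb Ab Bb Cb D.
1st degree = Eb; scale degree 5 (up an octave) = Bb.
Counting 12 letters and 19 half steps from Eb gives a perfect twelfth.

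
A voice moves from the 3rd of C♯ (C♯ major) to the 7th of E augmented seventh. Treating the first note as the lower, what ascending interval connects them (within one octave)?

diminished seventh

C♯ (C♯ major) has E♯ as its 3rd, and E augmented seventh has D as its 7th.
From E♯ to D: 9 semitones over a seventh = diminished.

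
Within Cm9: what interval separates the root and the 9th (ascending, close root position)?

Cmin9 (C minor ninth) is spelled C-Eb-G-Bb-D.
So we need the interval from C up to D.
C up to D spans 9 letter names and 14 semitones — a major ninth.

major ninth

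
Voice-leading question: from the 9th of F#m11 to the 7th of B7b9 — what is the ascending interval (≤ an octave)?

minor 2nd

The 9th of F#m11 is G#; the 7th of B7b9 is A.
From G# to A: 1 semitone over a second = minor.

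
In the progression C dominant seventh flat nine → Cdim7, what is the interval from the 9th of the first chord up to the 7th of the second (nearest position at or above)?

C dominant seventh flat nine has Db as its 9th, and Cdim7 has Bbb as its 7th.
From Db to Bbb: 8 semitones over a sixth = minor.

minor sixth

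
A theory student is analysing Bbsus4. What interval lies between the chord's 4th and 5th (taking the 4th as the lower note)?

major second

Bbsus4 is spelled Bb Eb F.
The 4th is Eb and the 5th is F.
Eb up to F spans 2 letter names and 2 semitones — a major second.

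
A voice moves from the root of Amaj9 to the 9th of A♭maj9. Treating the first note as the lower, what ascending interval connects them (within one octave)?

Amaj9 has A as its root, and A♭maj9 has B♭ as its 9th.
2 letter names make it a second; at 1 semitone (a half step narrower than major) the quality is minor.

minor second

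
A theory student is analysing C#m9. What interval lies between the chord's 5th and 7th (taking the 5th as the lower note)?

C#m9 (C# minor ninth): C#-E-G#-B-D#.
5th = G#; 7th = B.
3 letter names make it a third; at 3 semitones (a half step narrower than major) the quality is minor.

minor third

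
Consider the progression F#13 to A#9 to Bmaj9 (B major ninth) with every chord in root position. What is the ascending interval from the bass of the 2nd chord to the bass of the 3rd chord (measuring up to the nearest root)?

minor second

The roots are A# and B.
2 letter names make it a second; at 1 semitone (a half step narrower than major) the quality is minor.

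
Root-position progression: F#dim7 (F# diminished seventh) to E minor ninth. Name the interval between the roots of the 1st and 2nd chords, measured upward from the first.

The roots are F# and E.
F# up to E is 10 semitones, a half step narrower than a major seventh, so the interval is minor.

m7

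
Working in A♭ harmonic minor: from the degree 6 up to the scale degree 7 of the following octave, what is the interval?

A♭ harmonic minor: A♭ B♭ C♭ D♭ E♭ F♭ G.
Degree 6 = F♭; degree 7 (up an octave) = G.
From F♭ to G: 15 semitones over a ninth = augmented.

augmented ninth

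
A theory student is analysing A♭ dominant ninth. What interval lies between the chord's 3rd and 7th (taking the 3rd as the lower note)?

d5

Spelling the chord: A♭ C E♭ G♭ B♭.
That puts C below G♭.
5 letter names make it a fifth; at 6 semitones (a half step narrower than perfect) the quality is diminished.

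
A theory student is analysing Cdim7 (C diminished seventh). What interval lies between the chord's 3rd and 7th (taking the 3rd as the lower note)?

diminished fifth

C°7: C, Eb, Gb, Bbb.
The 3rd is Eb and the 7th is Bbb.
From Eb to Bbb: 6 semitones over a fifth = diminished.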